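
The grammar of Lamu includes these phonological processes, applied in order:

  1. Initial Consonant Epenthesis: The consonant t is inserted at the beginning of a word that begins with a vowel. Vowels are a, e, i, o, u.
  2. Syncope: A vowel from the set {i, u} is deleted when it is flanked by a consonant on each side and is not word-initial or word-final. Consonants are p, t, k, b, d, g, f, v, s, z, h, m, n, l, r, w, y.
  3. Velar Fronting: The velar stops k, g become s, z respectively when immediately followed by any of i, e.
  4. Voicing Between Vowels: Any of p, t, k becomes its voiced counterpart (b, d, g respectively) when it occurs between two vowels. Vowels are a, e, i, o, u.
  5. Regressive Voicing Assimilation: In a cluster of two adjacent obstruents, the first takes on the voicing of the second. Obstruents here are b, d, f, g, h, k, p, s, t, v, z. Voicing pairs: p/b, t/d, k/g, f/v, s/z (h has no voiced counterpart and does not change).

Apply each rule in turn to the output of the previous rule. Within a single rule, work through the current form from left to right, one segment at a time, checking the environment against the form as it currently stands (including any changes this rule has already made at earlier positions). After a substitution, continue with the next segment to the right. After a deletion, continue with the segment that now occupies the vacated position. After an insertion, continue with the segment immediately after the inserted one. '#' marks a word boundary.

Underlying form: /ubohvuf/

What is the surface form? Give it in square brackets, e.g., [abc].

1 Initial Consonant Epenthesis: [ubohvuf] → [tubohvuf]
2 Syncope: [tubohvuf] → [tbohvf]
3 Velar Fronting: no change — [tbohvf]
4 Voicing Between Vowels: no change — [tbohvf]
5 Regressive Voicing Assimilation: [tbohvf] → [dbohff]

[dbohff]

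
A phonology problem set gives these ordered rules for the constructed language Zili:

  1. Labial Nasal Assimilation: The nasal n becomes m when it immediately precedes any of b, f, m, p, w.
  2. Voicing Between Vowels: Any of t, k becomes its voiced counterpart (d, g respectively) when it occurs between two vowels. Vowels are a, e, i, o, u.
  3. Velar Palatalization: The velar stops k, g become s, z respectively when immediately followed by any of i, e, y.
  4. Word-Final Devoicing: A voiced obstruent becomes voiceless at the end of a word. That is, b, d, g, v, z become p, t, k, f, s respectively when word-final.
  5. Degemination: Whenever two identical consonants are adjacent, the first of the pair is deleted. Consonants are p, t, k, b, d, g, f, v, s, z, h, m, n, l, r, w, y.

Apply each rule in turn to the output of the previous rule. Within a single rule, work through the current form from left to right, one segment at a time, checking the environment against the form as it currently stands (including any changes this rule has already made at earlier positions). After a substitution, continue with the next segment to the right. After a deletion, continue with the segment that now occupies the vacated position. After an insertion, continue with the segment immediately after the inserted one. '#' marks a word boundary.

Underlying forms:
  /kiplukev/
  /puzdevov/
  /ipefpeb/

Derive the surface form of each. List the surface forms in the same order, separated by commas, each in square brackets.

/kiplukev/:
  1 Labial Nasal Assimilation: no change — [kiplukev]
  2 Voicing Between Vowels: [kiplukev] → [kiplugev]
  3 Velar Palatalization: [kiplugev] → [sipluzev]
  4 Word-Final Devoicing: [sipluzev] → [sipluzef]
  5 Degemination: no change — [sipluzef]
/puzdevov/:
  1 Labial Nasal Assimilation: no change — [puzdevov]
  2 Voicing Between Vowels: no change — [puzdevov]
  3 Velar Palatalization: no change — [puzdevov]
  4 Word-Final Devoicing: [puzdevov] → [puzdevof]
  5 Degemination: no change — [puzdevof]
/ipefpeb/:
  1 Labial Nasal Assimilation: no change — [ipefpeb]
  2 Voicing Between Vowels: no change — [ipefpeb]
  3 Velar Palatalization: no change — [ipefpeb]
  4 Word-Final Devoicing: [ipefpeb] → [ipefpep]
  5 Degemination: no change — [ipefpep]

[sipluzef], [puzdevof], [ipefpep]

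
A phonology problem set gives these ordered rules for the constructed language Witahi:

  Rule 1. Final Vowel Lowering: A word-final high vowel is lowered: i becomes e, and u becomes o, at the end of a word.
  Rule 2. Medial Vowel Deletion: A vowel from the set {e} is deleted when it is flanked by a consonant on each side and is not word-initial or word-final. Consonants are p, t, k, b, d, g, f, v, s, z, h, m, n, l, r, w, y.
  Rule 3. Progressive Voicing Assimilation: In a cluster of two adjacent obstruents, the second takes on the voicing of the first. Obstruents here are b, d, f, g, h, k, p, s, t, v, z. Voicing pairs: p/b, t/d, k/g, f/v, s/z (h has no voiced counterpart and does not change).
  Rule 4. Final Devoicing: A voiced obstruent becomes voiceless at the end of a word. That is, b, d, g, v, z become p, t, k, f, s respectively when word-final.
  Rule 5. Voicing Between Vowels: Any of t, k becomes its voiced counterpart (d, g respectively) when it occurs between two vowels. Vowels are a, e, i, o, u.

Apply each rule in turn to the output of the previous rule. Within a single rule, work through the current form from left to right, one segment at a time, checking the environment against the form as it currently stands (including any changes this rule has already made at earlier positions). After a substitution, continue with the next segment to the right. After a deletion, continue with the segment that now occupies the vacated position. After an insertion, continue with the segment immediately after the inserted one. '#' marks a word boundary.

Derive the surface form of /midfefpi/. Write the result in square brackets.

Rule 1 Final Vowel Lowering: [midfefpi] → [midfefpe]
Rule 2 Medial Vowel Deletion: [midfefpe] → [midffpe]
Rule 3 Progressive Voicing Assimilation: [midffpe] → [midvvbe]
Rule 4 Final Devoicing: no change — [midvvbe]
Rule 5 Voicing Between Vowels: no change — [midvvbe]

[midvvbe]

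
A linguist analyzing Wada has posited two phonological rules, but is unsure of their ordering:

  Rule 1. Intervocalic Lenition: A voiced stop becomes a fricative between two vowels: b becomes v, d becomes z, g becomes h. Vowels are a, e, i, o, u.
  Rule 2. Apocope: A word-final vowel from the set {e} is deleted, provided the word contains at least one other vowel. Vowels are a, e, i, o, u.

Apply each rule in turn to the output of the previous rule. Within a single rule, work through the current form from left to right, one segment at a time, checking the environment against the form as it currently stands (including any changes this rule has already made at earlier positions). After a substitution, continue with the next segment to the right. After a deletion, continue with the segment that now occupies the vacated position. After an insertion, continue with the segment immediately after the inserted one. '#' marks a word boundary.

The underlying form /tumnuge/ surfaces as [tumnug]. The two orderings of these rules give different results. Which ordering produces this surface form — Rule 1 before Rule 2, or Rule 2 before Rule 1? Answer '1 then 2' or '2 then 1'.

2 then 1

Order 1 then 2:
  1 Intervocalic Lenition: [tumnuge] → [tumnuhe]
  2 Apocope: [tumnuhe] → [tumnuh]
  result: [tumnuh]
Order 2 then 1:
  2 Apocope: [tumnuge] → [tumnug]
  1 Intervocalic Lenition: no change — [tumnug]
  result: [tumnug]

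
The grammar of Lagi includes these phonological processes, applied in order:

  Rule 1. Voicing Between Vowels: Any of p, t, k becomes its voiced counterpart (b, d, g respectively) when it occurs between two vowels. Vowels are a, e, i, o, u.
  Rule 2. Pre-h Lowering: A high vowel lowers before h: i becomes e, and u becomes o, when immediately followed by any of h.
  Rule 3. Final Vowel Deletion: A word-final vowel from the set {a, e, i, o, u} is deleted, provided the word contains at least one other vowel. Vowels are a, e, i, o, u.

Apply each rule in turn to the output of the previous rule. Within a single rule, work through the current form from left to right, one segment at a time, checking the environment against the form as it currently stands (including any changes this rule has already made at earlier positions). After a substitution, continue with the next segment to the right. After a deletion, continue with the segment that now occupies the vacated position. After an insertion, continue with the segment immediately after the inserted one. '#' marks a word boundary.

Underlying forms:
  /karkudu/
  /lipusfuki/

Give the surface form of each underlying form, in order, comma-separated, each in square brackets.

[karkud], [libusfug]

/karkudu/:
  Rule 1 Voicing Between Vowels: no change — [karkudu]
  Rule 2 Pre-h Lowering: no change — [karkudu]
  Rule 3 Final Vowel Deletion: [karkudu] → [karkud]
/lipusfuki/:
  Rule 1 Voicing Between Vowels: [lipusfuki] → [libusfugi]
  Rule 2 Pre-h Lowering: no change — [libusfugi]
  Rule 3 Final Vowel Deletion: [libusfugi] → [libusfug]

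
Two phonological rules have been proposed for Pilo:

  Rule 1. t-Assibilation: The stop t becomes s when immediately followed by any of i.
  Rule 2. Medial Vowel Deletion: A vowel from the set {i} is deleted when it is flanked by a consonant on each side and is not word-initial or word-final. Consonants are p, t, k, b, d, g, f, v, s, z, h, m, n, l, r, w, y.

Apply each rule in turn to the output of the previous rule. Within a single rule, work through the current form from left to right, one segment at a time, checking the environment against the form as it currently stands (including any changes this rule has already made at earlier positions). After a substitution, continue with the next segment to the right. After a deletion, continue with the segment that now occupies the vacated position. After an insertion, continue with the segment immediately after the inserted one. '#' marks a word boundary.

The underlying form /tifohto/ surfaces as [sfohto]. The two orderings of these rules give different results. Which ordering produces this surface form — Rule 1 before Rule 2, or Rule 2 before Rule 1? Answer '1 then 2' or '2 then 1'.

1 then 2

Order 1 then 2:
  1 t-Assibilation: [tifohto] → [sifohto]
  2 Medial Vowel Deletion: [sifohto] → [sfohto]
  result: [sfohto]
Order 2 then 1:
  2 Medial Vowel Deletion: [tifohto] → [tfohto]
  1 t-Assibilation: no change — [tfohto]
  result: [tfohto]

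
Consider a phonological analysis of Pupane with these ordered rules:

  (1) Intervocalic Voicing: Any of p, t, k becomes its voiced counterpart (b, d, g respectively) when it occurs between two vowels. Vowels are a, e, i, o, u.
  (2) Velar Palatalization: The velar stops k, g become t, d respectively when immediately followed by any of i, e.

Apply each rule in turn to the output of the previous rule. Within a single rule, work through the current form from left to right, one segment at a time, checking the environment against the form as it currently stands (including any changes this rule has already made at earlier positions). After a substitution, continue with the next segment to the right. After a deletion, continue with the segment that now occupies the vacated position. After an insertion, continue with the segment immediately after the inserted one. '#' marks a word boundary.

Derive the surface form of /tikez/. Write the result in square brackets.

[tidez]

(1) Intervocalic Voicing: [tikez] → [tigez]
(2) Velar Palatalization: [tigez] → [tidez]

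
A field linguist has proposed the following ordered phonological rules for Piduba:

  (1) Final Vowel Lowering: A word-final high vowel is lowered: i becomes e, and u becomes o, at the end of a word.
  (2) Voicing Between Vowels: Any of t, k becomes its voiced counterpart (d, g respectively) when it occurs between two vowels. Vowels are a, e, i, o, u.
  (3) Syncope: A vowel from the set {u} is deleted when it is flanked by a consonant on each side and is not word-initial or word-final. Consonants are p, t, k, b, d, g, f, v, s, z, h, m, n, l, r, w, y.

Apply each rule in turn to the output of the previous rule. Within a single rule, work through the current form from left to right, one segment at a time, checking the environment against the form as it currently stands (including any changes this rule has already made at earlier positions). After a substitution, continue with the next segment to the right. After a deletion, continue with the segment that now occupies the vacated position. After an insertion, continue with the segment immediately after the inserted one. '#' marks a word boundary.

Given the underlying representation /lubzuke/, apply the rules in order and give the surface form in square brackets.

[lbzge]

(1) Final Vowel Lowering: no change — [lubzuke]
(2) Voicing Between Vowels: [lubzuke] → [lubzuge]
(3) Syncope: [lubzuge] → [lbzge]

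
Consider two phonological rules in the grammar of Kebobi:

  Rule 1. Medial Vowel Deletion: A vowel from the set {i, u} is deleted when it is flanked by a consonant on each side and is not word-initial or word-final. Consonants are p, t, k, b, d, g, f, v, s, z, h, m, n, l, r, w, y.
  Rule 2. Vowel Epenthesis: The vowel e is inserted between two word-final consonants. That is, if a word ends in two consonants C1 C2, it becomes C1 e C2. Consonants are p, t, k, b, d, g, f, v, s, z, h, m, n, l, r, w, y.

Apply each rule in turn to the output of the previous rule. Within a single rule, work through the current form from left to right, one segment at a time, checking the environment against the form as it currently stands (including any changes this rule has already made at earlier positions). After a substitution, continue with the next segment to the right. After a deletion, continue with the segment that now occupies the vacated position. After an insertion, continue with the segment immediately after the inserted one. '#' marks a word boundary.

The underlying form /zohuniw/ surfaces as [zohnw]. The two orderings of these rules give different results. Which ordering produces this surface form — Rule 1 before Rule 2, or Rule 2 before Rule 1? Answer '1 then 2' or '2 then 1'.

Order 1 then 2:
  1 Medial Vowel Deletion: [zohuniw] → [zohnw]
  2 Vowel Epenthesis: [zohnw] → [zohnew]
  result: [zohnew]
Order 2 then 1:
  2 Vowel Epenthesis: no change — [zohuniw]
  1 Medial Vowel Deletion: [zohuniw] → [zohnw]
  result: [zohnw]

2 then 1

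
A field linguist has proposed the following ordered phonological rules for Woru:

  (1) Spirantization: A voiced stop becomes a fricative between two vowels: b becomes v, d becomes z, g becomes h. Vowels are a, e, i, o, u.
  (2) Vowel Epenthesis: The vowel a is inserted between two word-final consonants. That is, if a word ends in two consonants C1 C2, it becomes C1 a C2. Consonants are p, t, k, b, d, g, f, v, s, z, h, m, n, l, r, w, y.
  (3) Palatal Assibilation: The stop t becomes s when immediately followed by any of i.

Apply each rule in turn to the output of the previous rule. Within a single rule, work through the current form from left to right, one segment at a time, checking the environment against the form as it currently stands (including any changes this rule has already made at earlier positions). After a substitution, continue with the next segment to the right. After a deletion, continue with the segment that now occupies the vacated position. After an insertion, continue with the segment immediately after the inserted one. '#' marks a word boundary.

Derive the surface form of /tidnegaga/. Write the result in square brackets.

[sidnehaha]

(1) Spirantization: [tidnegaga] → [tidnehaha]
(2) Vowel Epenthesis: no change — [tidnehaha]
(3) Palatal Assibilation: [tidnehaha] → [sidnehaha]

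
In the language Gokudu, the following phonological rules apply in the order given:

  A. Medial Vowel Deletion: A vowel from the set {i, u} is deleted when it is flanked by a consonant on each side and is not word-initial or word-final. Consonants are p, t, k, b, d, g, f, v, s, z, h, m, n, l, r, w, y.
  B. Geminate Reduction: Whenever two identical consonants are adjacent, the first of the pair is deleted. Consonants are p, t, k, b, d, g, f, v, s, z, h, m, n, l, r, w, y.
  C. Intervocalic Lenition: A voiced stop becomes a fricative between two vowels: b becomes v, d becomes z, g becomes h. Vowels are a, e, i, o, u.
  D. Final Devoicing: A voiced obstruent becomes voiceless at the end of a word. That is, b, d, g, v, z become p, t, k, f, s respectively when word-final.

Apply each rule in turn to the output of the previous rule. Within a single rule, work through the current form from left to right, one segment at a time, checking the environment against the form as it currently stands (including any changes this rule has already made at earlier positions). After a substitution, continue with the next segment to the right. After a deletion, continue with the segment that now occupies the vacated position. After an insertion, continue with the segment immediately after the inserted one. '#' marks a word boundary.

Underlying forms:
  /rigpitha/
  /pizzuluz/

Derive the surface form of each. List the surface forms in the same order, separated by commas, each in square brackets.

[rgptha], [pzls]

/rigpitha/:
  A Medial Vowel Deletion: [rigpitha] → [rgptha]
  B Geminate Reduction: no change — [rgptha]
  C Intervocalic Lenition: no change — [rgptha]
  D Final Devoicing: no change — [rgptha]
/pizzuluz/:
  A Medial Vowel Deletion: [pizzuluz] → [pzzlz]
  B Geminate Reduction: [pzzlz] → [pzlz]
  C Intervocalic Lenition: no change — [pzlz]
  D Final Devoicing: [pzlz] → [pzls]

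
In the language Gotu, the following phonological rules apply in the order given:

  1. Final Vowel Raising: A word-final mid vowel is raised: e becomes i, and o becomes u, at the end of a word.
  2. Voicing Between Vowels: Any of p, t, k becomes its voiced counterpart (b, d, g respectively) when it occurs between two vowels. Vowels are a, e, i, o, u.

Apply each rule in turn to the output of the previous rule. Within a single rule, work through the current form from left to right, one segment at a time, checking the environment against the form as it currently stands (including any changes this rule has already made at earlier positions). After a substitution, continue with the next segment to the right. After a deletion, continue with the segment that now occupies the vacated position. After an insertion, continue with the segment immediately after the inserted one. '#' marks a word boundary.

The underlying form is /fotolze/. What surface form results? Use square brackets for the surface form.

1 Final Vowel Raising: [fotolze] → [fotolzi]
2 Voicing Between Vowels: [fotolzi] → [fodolzi]

[fodolzi]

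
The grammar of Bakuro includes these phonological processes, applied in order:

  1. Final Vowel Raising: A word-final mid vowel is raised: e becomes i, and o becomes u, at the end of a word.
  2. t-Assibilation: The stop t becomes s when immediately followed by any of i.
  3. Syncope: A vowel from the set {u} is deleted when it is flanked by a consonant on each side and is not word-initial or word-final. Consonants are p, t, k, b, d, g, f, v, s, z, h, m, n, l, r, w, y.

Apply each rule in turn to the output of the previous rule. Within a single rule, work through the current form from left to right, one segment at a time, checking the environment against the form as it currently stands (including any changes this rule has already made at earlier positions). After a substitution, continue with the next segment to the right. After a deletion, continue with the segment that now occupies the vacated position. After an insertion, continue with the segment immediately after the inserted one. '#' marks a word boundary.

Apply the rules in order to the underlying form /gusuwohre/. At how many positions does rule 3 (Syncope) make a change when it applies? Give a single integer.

1 Final Vowel Raising: [gusuwohre] → [gusuwohri]
2 t-Assibilation: no change — [gusuwohri]
3 Syncope: [gusuwohri] → [gswohri]
Rule 3 changed 2 position(s).

2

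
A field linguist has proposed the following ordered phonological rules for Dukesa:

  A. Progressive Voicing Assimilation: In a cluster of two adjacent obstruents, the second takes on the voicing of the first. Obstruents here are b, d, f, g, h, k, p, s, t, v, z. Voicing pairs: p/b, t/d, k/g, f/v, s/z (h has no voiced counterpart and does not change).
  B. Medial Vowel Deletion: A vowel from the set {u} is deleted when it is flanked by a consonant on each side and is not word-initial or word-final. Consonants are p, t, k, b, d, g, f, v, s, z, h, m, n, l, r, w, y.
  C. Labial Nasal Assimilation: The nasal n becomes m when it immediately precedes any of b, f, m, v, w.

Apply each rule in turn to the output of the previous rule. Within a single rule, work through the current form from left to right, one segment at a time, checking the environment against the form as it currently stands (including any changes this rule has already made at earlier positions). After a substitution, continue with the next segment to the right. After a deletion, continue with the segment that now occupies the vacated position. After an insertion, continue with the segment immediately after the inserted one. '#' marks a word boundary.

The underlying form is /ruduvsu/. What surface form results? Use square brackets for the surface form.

A Progressive Voicing Assimilation: [ruduvsu] → [ruduvzu]
B Medial Vowel Deletion: [ruduvzu] → [rdvzu]
C Labial Nasal Assimilation: no change — [rdvzu]

[rdvzu]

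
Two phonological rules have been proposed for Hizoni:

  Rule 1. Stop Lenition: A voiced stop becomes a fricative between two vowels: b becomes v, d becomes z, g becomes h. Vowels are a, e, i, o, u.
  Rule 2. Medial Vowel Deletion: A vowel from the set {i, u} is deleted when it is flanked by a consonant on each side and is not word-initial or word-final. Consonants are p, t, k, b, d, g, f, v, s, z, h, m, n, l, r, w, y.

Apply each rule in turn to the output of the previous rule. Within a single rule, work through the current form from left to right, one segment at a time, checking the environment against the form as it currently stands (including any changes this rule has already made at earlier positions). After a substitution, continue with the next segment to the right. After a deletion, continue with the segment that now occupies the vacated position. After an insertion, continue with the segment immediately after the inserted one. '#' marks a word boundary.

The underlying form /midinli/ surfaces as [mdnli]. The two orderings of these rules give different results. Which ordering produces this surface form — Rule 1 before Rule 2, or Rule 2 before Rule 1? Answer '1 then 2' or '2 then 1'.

2 then 1

Order 1 then 2:
  1 Stop Lenition: [midinli] → [mizinli]
  2 Medial Vowel Deletion: [mizinli] → [mznli]
  result: [mznli]
Order 2 then 1:
  2 Medial Vowel Deletion: [midinli] → [mdnli]
  1 Stop Lenition: no change — [mdnli]
  result: [mdnli]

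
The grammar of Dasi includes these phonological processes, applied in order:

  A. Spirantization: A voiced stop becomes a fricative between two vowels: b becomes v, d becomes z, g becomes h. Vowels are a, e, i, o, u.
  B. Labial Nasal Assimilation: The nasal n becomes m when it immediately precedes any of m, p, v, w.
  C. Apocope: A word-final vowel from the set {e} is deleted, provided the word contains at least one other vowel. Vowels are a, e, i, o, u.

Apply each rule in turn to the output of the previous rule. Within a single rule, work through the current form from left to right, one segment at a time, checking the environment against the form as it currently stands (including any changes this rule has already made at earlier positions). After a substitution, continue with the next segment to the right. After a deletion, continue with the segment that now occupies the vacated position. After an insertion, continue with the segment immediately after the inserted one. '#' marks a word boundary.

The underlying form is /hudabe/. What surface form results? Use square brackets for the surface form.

A Spirantization: [hudabe] → [huzave]
B Labial Nasal Assimilation: no change — [huzave]
C Apocope: [huzave] → [huzav]

[huzav]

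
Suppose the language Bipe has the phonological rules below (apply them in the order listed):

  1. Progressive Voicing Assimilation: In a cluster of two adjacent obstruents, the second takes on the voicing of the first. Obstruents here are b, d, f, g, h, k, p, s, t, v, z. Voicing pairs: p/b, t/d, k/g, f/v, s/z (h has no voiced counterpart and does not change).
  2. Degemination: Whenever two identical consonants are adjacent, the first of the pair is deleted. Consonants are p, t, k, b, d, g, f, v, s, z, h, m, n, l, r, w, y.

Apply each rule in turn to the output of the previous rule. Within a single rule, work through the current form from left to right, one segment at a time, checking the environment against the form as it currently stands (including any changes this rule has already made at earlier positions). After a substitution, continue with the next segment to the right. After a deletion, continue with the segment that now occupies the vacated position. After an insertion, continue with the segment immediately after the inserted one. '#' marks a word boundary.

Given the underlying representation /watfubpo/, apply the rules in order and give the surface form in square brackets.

[watfubo]

1 Progressive Voicing Assimilation: [watfubpo] → [watfubbo]
2 Degemination: [watfubbo] → [watfubo]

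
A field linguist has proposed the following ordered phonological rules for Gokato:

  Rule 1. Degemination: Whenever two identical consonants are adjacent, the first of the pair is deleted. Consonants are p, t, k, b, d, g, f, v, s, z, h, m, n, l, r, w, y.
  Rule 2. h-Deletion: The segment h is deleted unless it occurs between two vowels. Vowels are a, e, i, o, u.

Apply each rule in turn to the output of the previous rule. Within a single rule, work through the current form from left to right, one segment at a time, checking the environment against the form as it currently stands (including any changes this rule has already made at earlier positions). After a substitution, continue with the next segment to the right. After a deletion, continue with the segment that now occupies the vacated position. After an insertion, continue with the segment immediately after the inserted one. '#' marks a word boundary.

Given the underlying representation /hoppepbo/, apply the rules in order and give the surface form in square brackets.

Rule 1 Degemination: [hoppepbo] → [hopepbo]
Rule 2 h-Deletion: [hopepbo] → [opepbo]

[opepbo]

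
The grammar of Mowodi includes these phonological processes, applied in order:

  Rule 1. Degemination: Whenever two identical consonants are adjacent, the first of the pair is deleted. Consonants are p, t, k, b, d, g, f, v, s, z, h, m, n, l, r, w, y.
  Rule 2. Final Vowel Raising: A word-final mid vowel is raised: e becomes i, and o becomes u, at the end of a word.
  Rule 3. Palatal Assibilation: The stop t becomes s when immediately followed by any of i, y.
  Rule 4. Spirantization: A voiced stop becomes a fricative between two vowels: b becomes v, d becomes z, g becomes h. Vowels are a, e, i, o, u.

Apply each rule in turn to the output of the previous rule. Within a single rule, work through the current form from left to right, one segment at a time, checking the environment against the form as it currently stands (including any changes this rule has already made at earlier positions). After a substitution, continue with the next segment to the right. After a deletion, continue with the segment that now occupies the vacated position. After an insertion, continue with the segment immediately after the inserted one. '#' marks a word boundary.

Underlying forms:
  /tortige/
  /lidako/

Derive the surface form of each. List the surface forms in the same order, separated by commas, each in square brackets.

/tortige/:
  Rule 1 Degemination: no change — [tortige]
  Rule 2 Final Vowel Raising: [tortige] → [tortigi]
  Rule 3 Palatal Assibilation: [tortigi] → [torsigi]
  Rule 4 Spirantization: [torsigi] → [torsihi]
/lidako/:
  Rule 1 Degemination: no change — [lidako]
  Rule 2 Final Vowel Raising: [lidako] → [lidaku]
  Rule 3 Palatal Assibilation: no change — [lidaku]
  Rule 4 Spirantization: [lidaku] → [lizaku]

[torsihi], [lizaku]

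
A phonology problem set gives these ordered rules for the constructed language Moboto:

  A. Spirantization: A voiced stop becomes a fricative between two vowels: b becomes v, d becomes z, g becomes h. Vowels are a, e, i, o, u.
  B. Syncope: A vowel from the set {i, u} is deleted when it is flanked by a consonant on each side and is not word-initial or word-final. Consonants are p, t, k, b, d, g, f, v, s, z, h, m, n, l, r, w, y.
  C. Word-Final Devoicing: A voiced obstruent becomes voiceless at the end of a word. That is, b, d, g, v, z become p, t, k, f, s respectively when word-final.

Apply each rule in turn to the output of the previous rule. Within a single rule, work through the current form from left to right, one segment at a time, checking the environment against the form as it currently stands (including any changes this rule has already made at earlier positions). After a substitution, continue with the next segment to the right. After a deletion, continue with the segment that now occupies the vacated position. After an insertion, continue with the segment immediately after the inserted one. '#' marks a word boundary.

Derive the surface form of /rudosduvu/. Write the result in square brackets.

[rzosdvu]

A Spirantization: [rudosduvu] → [ruzosduvu]
B Syncope: [ruzosduvu] → [rzosdvu]
C Word-Final Devoicing: no change — [rzosdvu]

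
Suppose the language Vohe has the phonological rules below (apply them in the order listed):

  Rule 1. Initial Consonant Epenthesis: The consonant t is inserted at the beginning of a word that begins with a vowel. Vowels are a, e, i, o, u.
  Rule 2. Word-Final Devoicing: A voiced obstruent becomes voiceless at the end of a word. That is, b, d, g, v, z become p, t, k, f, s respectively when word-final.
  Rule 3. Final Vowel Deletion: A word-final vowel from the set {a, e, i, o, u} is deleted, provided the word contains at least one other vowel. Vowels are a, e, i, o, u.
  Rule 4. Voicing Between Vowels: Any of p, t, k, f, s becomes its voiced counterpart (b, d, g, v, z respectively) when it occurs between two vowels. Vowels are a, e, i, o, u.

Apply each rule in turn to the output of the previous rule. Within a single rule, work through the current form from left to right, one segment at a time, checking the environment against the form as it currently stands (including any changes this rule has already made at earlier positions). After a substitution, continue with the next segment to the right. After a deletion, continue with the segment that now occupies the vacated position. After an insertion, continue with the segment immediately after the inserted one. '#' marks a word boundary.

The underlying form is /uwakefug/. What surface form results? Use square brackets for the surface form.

Rule 1 Initial Consonant Epenthesis: [uwakefug] → [tuwakefug]
Rule 2 Word-Final Devoicing: [tuwakefug] → [tuwakefuk]
Rule 3 Final Vowel Deletion: no change — [tuwakefuk]
Rule 4 Voicing Between Vowels: [tuwakefuk] → [tuwagevuk]

[tuwagevuk]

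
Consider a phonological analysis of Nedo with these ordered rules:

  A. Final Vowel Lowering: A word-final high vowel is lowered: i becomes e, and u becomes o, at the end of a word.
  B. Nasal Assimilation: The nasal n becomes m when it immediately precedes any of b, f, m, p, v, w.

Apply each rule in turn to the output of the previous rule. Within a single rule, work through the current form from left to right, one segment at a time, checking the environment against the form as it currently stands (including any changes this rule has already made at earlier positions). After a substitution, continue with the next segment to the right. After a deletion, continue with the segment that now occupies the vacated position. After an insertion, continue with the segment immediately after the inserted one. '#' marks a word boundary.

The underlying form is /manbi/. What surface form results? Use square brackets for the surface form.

A Final Vowel Lowering: [manbi] → [manbe]
B Nasal Assimilation: [manbe] → [mambe]

[mambe]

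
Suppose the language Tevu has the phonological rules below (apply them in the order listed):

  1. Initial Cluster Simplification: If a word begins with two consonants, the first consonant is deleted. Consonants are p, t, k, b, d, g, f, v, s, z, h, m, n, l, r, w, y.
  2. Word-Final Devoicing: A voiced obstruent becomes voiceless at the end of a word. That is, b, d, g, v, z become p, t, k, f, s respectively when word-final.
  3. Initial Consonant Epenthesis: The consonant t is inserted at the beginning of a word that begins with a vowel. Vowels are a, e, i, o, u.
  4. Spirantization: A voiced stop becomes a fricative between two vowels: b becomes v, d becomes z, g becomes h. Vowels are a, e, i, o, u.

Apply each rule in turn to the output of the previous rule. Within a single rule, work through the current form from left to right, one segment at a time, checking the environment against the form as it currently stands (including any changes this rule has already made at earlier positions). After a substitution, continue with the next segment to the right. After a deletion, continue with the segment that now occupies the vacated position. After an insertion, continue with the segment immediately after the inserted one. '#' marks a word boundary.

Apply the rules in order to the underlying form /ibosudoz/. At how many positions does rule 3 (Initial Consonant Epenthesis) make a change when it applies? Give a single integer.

1 Initial Cluster Simplification: no change — [ibosudoz]
2 Word-Final Devoicing: [ibosudoz] → [ibosudos]
3 Initial Consonant Epenthesis: [ibosudos] → [tibosudos]
4 Spirantization: [tibosudos] → [tivosuzos]
Rule 3 changed 1 position(s).

1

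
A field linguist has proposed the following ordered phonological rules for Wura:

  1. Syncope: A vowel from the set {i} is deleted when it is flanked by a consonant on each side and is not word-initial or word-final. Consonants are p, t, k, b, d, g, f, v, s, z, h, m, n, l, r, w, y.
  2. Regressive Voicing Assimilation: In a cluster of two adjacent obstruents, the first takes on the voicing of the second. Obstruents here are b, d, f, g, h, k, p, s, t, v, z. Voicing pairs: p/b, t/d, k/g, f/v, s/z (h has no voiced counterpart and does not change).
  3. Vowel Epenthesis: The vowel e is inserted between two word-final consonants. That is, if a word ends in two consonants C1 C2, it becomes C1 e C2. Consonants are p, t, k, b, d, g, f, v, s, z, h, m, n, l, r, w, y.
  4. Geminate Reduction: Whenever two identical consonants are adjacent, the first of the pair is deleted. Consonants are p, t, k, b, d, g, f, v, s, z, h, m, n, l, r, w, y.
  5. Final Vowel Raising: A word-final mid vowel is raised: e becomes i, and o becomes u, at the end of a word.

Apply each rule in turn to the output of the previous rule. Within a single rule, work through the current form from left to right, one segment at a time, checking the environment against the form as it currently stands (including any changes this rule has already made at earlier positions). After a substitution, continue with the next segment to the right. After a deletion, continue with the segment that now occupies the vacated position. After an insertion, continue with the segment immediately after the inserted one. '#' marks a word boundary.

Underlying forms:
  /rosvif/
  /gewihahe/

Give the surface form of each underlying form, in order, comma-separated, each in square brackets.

[rozfef], [gewhahi]

/rosvif/:
  1 Syncope: [rosvif] → [rosvf]
  2 Regressive Voicing Assimilation: [rosvf] → [rozff]
  3 Vowel Epenthesis: [rozff] → [rozfef]
  4 Geminate Reduction: no change — [rozfef]
  5 Final Vowel Raising: no change — [rozfef]
/gewihahe/:
  1 Syncope: [gewihahe] → [gewhahe]
  2 Regressive Voicing Assimilation: no change — [gewhahe]
  3 Vowel Epenthesis: no change — [gewhahe]
  4 Geminate Reduction: no change — [gewhahe]
  5 Final Vowel Raising: [gewhahe] → [gewhahi]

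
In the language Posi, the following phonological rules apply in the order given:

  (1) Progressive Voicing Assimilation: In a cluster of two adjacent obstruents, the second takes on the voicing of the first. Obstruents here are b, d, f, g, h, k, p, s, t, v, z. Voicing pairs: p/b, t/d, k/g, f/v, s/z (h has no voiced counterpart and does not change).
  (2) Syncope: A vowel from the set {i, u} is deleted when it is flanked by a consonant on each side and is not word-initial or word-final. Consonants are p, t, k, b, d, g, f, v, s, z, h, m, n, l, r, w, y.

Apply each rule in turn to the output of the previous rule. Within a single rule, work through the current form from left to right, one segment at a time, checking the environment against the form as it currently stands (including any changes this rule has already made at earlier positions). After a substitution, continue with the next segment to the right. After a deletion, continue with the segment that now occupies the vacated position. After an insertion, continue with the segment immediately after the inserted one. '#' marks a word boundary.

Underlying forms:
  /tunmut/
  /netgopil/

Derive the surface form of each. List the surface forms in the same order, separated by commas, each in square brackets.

[tnmt], [netkopl]

/tunmut/:
  (1) Progressive Voicing Assimilation: no change — [tunmut]
  (2) Syncope: [tunmut] → [tnmt]
/netgopil/:
  (1) Progressive Voicing Assimilation: [netgopil] → [netkopil]
  (2) Syncope: [netkopil] → [netkopl]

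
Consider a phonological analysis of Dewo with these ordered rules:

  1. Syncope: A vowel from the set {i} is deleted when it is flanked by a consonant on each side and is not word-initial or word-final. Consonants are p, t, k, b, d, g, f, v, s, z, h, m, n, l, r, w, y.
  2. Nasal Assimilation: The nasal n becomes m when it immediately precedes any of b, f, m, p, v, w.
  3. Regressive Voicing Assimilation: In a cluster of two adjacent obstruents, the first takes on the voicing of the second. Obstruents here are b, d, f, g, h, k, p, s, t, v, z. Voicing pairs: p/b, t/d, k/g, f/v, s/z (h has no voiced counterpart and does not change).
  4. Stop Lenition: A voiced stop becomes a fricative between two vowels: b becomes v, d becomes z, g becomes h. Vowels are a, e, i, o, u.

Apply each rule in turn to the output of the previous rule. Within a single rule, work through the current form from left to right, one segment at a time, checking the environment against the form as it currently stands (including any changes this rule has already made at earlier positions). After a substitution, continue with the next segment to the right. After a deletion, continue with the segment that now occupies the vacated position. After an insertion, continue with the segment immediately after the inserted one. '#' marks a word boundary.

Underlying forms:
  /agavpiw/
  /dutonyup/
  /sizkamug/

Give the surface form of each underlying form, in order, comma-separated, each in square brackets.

[ahafpw], [dutonyup], [zskamug]

/agavpiw/:
  1 Syncope: [agavpiw] → [agavpw]
  2 Nasal Assimilation: no change — [agavpw]
  3 Regressive Voicing Assimilation: [agavpw] → [agafpw]
  4 Stop Lenition: [agafpw] → [ahafpw]
/dutonyup/:
  1 Syncope: no change — [dutonyup]
  2 Nasal Assimilation: no change — [dutonyup]
  3 Regressive Voicing Assimilation: no change — [dutonyup]
  4 Stop Lenition: no change — [dutonyup]
/sizkamug/:
  1 Syncope: [sizkamug] → [szkamug]
  2 Nasal Assimilation: no change — [szkamug]
  3 Regressive Voicing Assimilation: [szkamug] → [zskamug]
  4 Stop Lenition: no change — [zskamug]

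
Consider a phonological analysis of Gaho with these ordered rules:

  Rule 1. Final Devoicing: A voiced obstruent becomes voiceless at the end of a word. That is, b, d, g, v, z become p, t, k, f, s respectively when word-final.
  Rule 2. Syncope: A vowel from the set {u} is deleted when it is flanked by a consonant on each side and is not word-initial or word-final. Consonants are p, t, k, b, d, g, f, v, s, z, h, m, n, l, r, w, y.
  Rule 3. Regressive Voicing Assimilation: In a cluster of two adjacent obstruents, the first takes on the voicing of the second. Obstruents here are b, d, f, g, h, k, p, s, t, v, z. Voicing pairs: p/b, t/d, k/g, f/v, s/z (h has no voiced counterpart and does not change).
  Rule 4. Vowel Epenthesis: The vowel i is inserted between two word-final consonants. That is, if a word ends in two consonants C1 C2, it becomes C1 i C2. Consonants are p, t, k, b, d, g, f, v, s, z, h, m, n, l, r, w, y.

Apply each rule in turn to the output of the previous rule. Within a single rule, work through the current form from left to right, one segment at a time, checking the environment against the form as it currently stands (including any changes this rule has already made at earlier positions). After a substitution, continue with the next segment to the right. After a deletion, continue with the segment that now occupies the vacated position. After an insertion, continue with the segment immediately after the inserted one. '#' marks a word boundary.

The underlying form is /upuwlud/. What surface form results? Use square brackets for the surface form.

[upwlit]

Rule 1 Final Devoicing: [upuwlud] → [upuwlut]
Rule 2 Syncope: [upuwlut] → [upwlt]
Rule 3 Regressive Voicing Assimilation: no change — [upwlt]
Rule 4 Vowel Epenthesis: [upwlt] → [upwlit]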